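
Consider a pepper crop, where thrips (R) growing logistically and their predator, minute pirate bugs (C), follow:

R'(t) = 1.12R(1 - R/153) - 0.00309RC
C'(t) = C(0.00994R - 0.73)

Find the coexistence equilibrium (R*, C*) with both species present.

R* ≈ 73.4, C* ≈ 188

From dC/dt = 0 with C > 0: 0.00994R* = 0.73, so R* = 73.4.
Substitute into dR/dt = 0: 1.12(1 - 73.4/153) = 0.00309C*.
The bracket is 0.52, giving C* = 0.582/0.00309 = 188.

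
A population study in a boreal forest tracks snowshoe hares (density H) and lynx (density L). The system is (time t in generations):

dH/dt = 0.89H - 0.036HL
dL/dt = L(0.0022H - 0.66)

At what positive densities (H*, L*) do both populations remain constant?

H* ≈ 300, L* ≈ 24.7

Set dL/dt = 0 with L > 0: 0.0022H - 0.66 = 0, so H* = 0.66/0.0022 = 300.
Set dH/dt = 0 with H > 0: 0.89 - 0.036L = 0, so L* = 0.89/0.036 = 24.7.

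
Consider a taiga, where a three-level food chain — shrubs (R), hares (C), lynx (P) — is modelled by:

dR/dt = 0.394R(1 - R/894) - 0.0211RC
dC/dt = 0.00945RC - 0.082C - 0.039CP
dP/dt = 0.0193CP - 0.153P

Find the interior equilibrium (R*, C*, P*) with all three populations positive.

From dP/dt = 0: 0.0193C* = 0.153, so C* = 7.93.
From dR/dt = 0: 0.394(1 - R*/894) = 0.0211·7.93, giving R* = 894·(1 - 0.425) = 514.
From dC/dt = 0: 0.00945·514 - 0.082 = 0.039P*, so P* = 4.78/0.039 = 123.

R* ≈ 514, C* ≈ 7.93, P* ≈ 123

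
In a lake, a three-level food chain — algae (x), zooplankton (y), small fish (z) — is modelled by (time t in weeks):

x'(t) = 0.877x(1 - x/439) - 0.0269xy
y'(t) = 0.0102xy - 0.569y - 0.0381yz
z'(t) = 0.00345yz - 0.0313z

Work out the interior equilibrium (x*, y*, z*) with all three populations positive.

From dz/dt = 0: 0.00345y* = 0.0313, so y* = 9.07.
From dx/dt = 0: 0.877(1 - x*/439) = 0.0269·9.07, giving x* = 439·(1 - 0.278) = 317.
From dy/dt = 0: 0.0102·317 - 0.569 = 0.0381z*, so z* = 2.66/0.0381 = 69.9.

x* ≈ 317, y* ≈ 9.07, z* ≈ 69.9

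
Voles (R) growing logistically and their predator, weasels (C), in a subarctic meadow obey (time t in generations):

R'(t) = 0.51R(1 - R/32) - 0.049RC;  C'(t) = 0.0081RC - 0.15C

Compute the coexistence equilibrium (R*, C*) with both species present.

From dC/dt = 0 with C > 0: 0.0081R* = 0.15, so R* = 18.5.
Substitute into dR/dt = 0: 0.51(1 - 18.5/32) = 0.049C*.
The bracket is 0.421, giving C* = 0.215/0.049 = 4.38.

R* ≈ 18.5, C* ≈ 4.38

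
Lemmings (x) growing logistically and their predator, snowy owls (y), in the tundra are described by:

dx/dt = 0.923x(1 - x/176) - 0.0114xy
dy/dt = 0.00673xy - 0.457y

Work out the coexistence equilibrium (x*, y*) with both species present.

From dy/dt = 0 with y > 0: 0.00673x* = 0.457, so x* = 67.9.
Substitute into dx/dt = 0: 0.923(1 - 67.9/176) = 0.0114y*.
The bracket is 0.614, giving y* = 0.567/0.0114 = 49.7.

x* ≈ 67.9, y* ≈ 49.7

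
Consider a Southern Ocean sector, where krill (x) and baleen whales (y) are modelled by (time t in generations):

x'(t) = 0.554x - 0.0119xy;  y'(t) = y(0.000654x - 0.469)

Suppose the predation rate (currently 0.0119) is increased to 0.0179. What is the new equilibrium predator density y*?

y* ≈ 30.9

At the interior fixed point, setting dx/dt = 0 with x > 0 fixes y* = (prey growth rate)/(xy coefficient) — independent of the other coefficients.
With the change, y* = 0.554/0.0179 = 30.9; it falls from 46.6.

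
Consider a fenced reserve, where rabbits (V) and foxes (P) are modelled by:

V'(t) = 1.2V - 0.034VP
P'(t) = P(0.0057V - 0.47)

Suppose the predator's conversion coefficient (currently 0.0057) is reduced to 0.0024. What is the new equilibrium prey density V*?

At the interior fixed point, setting dP/dt = 0 with P > 0 fixes V* = (predator death rate)/(VP coefficient) — independent of the other coefficients.
With the change, V* = 0.47/0.0024 = 196; it rises from 82.5.

V* ≈ 196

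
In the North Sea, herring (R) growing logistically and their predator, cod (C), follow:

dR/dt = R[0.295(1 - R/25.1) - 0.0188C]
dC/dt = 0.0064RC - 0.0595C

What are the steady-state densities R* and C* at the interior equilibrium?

From dC/dt = 0 with C > 0: 0.0064R* = 0.0595, so R* = 9.3.
Substitute into dR/dt = 0: 0.295(1 - 9.3/25.1) = 0.0188C*.
The bracket is 0.63, giving C* = 0.186/0.0188 = 9.88.

R* ≈ 9.3, C* ≈ 9.88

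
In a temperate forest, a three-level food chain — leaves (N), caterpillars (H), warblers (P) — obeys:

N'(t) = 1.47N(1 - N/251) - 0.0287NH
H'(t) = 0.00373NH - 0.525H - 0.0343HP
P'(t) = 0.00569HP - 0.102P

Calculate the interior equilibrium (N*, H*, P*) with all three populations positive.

From dP/dt = 0: 0.00569H* = 0.102, so H* = 17.9.
From dN/dt = 0: 1.47(1 - N*/251) = 0.0287·17.9, giving N* = 251·(1 - 0.35) = 163.
From dH/dt = 0: 0.00373·163 - 0.525 = 0.0343P*, so P* = 0.0836/0.0343 = 2.44.

N* ≈ 163, H* ≈ 17.9, P* ≈ 2.44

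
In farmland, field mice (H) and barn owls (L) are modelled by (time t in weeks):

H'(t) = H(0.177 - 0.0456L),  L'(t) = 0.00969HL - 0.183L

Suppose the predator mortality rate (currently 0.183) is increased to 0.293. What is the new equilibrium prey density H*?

At the interior fixed point, setting dL/dt = 0 with L > 0 fixes H* = (predator death rate)/(HL coefficient) — independent of the other coefficients.
With the change, H* = 0.293/0.00969 = 30.2; it rises from 18.9.

H* ≈ 30.2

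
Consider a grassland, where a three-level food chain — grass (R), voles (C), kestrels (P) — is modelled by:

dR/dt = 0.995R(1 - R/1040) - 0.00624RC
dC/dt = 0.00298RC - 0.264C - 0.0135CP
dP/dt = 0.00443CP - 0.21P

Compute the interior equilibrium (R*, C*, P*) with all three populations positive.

From dP/dt = 0: 0.00443C* = 0.21, so C* = 47.4.
From dR/dt = 0: 0.995(1 - R*/1040) = 0.00624·47.4, giving R* = 1040·(1 - 0.297) = 731.
From dC/dt = 0: 0.00298·731 - 0.264 = 0.0135P*, so P* = 1.91/0.0135 = 142.

R* ≈ 731, C* ≈ 47.4, P* ≈ 142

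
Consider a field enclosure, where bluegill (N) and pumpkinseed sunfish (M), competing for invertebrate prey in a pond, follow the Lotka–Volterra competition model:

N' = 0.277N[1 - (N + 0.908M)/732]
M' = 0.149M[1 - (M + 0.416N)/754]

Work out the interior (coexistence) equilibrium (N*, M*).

Setting both brackets to zero gives the nullclines N + 0.908M = 732 and 0.416N + M = 754.
Substituting M = 754 - 0.416N into the first: N(1 - 0.908·0.416) = 732 - 0.908·754.
So N* = 47.4/0.622 = 76.1, and then M* = 754 - 0.416·76.1 = 722.

N* ≈ 76.1, M* ≈ 722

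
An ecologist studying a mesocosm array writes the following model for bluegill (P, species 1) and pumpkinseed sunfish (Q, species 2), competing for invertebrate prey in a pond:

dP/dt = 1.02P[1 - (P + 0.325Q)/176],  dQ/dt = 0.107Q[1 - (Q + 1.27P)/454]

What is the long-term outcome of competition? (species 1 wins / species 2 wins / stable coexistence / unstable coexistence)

stable coexistence

Compare the nullcline intercepts: K1/α12 = 176/0.325 = 542 > K2 = 454; K2/α21 = 454/1.27 = 357 > K1 = 176.
Since both inequalities hold, each species can invade when rare, so the interior equilibrium is stable.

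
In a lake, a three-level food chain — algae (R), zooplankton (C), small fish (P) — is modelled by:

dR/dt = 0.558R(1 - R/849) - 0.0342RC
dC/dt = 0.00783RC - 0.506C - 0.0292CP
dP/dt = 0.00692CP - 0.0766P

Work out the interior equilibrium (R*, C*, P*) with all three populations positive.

From dP/dt = 0: 0.00692C* = 0.0766, so C* = 11.1.
From dR/dt = 0: 0.558(1 - R*/849) = 0.0342·11.1, giving R* = 849·(1 - 0.678) = 273.
From dC/dt = 0: 0.00783·273 - 0.506 = 0.0292P*, so P* = 1.63/0.0292 = 55.9.

R* ≈ 273, C* ≈ 11.1, P* ≈ 55.9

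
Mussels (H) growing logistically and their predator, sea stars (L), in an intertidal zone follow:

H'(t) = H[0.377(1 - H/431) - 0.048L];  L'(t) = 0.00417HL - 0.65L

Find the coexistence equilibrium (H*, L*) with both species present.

From dL/dt = 0 with L > 0: 0.00417H* = 0.65, so H* = 156.
Substitute into dH/dt = 0: 0.377(1 - 156/431) = 0.048L*.
The bracket is 0.638, giving L* = 0.241/0.048 = 5.01.

H* ≈ 156, L* ≈ 5.01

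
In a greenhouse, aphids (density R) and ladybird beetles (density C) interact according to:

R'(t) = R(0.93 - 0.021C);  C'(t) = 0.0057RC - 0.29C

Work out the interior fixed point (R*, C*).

Set dC/dt = 0 with C > 0: 0.0057R - 0.29 = 0, so R* = 0.29/0.0057 = 50.9.
Set dR/dt = 0 with R > 0: 0.93 - 0.021C = 0, so C* = 0.93/0.021 = 44.3.

R* ≈ 50.9, C* ≈ 44.3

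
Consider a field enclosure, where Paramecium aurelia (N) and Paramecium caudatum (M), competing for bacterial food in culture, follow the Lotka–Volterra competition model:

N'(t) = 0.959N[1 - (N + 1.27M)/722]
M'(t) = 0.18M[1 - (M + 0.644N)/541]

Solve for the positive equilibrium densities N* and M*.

Setting both brackets to zero gives the nullclines N + 1.27M = 722 and 0.644N + M = 541.
Substituting M = 541 - 0.644N into the first: N(1 - 1.27·0.644) = 722 - 1.27·541.
So N* = 34.9/0.182 = 192, and then M* = 541 - 0.644·192 = 417.

N* ≈ 192, M* ≈ 417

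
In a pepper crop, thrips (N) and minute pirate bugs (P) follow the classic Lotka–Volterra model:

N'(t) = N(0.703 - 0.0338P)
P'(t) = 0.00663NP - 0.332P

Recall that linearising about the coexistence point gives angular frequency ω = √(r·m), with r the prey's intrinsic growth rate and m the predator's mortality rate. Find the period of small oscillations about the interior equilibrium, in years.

T ≈ 13 years

Here r = 0.703 and m = 0.332, so r·m = 0.233.
ω = √0.233 = 0.483 per year, hence T = 2π/ω ≈ 13 years.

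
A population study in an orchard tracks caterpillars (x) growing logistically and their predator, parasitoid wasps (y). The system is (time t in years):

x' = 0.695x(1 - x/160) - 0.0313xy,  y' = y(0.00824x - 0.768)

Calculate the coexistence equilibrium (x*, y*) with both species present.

x* ≈ 93.2, y* ≈ 9.27

From dy/dt = 0 with y > 0: 0.00824x* = 0.768, so x* = 93.2.
Substitute into dx/dt = 0: 0.695(1 - 93.2/160) = 0.0313y*.
The bracket is 0.417, giving y* = 0.29/0.0313 = 9.27.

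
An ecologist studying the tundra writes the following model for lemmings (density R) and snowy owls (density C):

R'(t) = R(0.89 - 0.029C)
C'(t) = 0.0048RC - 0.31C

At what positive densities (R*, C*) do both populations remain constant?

R* ≈ 64.6, C* ≈ 30.7

Set dC/dt = 0 with C > 0: 0.0048R - 0.31 = 0, so R* = 0.31/0.0048 = 64.6.
Set dR/dt = 0 with R > 0: 0.89 - 0.029C = 0, so C* = 0.89/0.029 = 30.7.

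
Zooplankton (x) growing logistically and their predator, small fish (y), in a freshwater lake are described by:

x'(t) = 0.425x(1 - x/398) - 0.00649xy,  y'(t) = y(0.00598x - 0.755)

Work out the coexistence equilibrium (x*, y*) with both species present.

From dy/dt = 0 with y > 0: 0.00598x* = 0.755, so x* = 126.
Substitute into dx/dt = 0: 0.425(1 - 126/398) = 0.00649y*.
The bracket is 0.683, giving y* = 0.29/0.00649 = 44.7.

x* ≈ 126, y* ≈ 44.7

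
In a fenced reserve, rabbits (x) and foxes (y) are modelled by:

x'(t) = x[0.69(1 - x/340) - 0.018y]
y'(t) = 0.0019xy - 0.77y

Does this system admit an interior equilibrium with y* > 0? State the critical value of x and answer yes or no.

The predator equation gives dy/dt > 0 only when x > 0.77/0.0019 = 405.
Without the predator, x → K = 340. Since 340 < 405, the predator cannot invade.

Threshold x = 405; K < 405, so no, the predator goes extinct.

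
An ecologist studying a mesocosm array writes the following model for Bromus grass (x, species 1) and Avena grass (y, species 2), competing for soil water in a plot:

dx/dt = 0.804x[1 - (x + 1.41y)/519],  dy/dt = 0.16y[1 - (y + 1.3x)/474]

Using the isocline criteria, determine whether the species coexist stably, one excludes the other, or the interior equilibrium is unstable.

unstable coexistence (outcome depends on initial conditions)

Compare the nullcline intercepts: K1/α12 = 519/1.41 = 368 < K2 = 474; K2/α21 = 474/1.3 = 365 < K1 = 519.
Since both are reversed, neither can invade when rare; the interior point is a saddle.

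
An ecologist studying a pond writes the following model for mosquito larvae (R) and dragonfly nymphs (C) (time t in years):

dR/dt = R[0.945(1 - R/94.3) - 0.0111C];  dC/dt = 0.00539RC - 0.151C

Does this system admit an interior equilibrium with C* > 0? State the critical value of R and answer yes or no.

Threshold R = 28; K > 28, so yes, the predator persists.

The predator equation gives dC/dt > 0 only when R > 0.151/0.00539 = 28.
Without the predator, R → K = 94.3. Since 94.3 > 28, the predator can invade and persist.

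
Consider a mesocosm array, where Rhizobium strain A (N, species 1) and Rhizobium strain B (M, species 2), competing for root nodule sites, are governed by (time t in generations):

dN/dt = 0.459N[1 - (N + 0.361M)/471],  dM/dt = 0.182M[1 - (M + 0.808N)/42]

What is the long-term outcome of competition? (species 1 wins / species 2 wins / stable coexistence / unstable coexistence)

species 1 excludes species 2

Compare the nullcline intercepts: K1/α12 = 471/0.361 = 1300 > K2 = 42; K2/α21 = 42/0.808 = 52 < K1 = 471.
Since the inequalities point opposite ways, species 1 can invade but species 2 cannot.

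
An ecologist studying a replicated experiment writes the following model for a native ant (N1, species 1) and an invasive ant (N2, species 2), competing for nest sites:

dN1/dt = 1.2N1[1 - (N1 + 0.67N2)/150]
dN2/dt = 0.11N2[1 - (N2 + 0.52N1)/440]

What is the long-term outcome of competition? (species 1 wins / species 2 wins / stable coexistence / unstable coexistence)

Compare the nullcline intercepts: K1/α12 = 150/0.67 = 224 < K2 = 440; K2/α21 = 440/0.52 = 846 > K1 = 150.
Since the inequalities point opposite ways, species 2 can invade but species 1 cannot.

species 2 excludes species 1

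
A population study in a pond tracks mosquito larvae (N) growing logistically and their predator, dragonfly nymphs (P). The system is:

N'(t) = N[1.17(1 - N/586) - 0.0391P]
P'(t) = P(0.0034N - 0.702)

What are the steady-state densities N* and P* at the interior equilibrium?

N* ≈ 206, P* ≈ 19.4

From dP/dt = 0 with P > 0: 0.0034N* = 0.702, so N* = 206.
Substitute into dN/dt = 0: 1.17(1 - 206/586) = 0.0391P*.
The bracket is 0.648, giving P* = 0.758/0.0391 = 19.4.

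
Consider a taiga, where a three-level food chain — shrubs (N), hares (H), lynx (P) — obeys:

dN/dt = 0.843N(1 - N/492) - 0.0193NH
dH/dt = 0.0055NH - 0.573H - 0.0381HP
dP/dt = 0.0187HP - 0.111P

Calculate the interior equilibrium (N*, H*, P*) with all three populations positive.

N* ≈ 425, H* ≈ 5.94, P* ≈ 46.3

From dP/dt = 0: 0.0187H* = 0.111, so H* = 5.94.
From dN/dt = 0: 0.843(1 - N*/492) = 0.0193·5.94, giving N* = 492·(1 - 0.136) = 425.
From dH/dt = 0: 0.0055·425 - 0.573 = 0.0381P*, so P* = 1.77/0.0381 = 46.3.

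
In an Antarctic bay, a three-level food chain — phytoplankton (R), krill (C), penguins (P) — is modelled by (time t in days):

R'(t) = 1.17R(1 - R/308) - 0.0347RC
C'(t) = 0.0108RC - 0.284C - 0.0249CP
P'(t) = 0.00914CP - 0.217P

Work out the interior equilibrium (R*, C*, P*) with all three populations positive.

R* ≈ 91.1, C* ≈ 23.7, P* ≈ 28.1

From dP/dt = 0: 0.00914C* = 0.217, so C* = 23.7.
From dR/dt = 0: 1.17(1 - R*/308) = 0.0347·23.7, giving R* = 308·(1 - 0.704) = 91.1.
From dC/dt = 0: 0.0108·91.1 - 0.284 = 0.0249P*, so P* = 0.7/0.0249 = 28.1.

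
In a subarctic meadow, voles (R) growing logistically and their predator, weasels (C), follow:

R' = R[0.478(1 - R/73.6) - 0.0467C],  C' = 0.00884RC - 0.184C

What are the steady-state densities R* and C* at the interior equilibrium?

R* ≈ 20.8, C* ≈ 7.34

From dC/dt = 0 with C > 0: 0.00884R* = 0.184, so R* = 20.8.
Substitute into dR/dt = 0: 0.478(1 - 20.8/73.6) = 0.0467C*.
The bracket is 0.717, giving C* = 0.343/0.0467 = 7.34.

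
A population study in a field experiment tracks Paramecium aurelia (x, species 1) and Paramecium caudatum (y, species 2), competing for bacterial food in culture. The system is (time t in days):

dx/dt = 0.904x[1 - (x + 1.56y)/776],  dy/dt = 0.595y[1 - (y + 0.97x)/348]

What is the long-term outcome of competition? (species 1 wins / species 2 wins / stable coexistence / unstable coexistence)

species 1 excludes species 2

Compare the nullcline intercepts: K1/α12 = 776/1.56 = 497 > K2 = 348; K2/α21 = 348/0.97 = 359 < K1 = 776.
Since the inequalities point opposite ways, species 1 can invade but species 2 cannot.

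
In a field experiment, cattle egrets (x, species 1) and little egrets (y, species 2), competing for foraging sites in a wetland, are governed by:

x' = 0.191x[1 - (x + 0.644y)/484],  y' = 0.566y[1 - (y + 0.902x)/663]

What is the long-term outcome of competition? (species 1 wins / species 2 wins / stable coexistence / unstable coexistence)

stable coexistence

Compare the nullcline intercepts: K1/α12 = 484/0.644 = 752 > K2 = 663; K2/α21 = 663/0.902 = 735 > K1 = 484.
Since both inequalities hold, each species can invade when rare, so the interior equilibrium is stable.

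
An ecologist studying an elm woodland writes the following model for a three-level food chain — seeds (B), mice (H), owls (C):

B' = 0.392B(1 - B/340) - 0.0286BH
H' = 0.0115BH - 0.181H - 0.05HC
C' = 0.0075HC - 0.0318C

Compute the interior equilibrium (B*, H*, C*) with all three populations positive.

B* ≈ 235, H* ≈ 4.24, C* ≈ 50.4

From dC/dt = 0: 0.0075H* = 0.0318, so H* = 4.24.
From dB/dt = 0: 0.392(1 - B*/340) = 0.0286·4.24, giving B* = 340·(1 - 0.309) = 235.
From dH/dt = 0: 0.0115·235 - 0.181 = 0.05C*, so C* = 2.52/0.05 = 50.4.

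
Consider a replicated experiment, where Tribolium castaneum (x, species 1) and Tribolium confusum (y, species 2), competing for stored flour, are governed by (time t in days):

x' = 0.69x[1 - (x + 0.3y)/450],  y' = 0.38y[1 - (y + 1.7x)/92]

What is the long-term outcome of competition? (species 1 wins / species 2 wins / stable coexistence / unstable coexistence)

species 1 excludes species 2

Compare the nullcline intercepts: K1/α12 = 450/0.3 = 1500 > K2 = 92; K2/α21 = 92/1.7 = 54.1 < K1 = 450.
Since the inequalities point opposite ways, species 1 can invade but species 2 cannot.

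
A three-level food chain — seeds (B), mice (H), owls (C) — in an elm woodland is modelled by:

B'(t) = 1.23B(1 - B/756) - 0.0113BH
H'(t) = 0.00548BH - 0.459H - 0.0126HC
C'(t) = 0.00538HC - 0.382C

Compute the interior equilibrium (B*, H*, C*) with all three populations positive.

B* ≈ 263, H* ≈ 71, C* ≈ 77.9

From dC/dt = 0: 0.00538H* = 0.382, so H* = 71.
From dB/dt = 0: 1.23(1 - B*/756) = 0.0113·71, giving B* = 756·(1 - 0.652) = 263.
From dH/dt = 0: 0.00548·263 - 0.459 = 0.0126C*, so C* = 0.981/0.0126 = 77.9.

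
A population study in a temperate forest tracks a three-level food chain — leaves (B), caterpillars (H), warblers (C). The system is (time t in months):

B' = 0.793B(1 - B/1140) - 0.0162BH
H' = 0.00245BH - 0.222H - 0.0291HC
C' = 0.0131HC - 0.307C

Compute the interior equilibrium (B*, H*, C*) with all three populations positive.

From dC/dt = 0: 0.0131H* = 0.307, so H* = 23.4.
From dB/dt = 0: 0.793(1 - B*/1140) = 0.0162·23.4, giving B* = 1140·(1 - 0.479) = 594.
From dH/dt = 0: 0.00245·594 - 0.222 = 0.0291C*, so C* = 1.23/0.0291 = 42.4.

B* ≈ 594, H* ≈ 23.4, C* ≈ 42.4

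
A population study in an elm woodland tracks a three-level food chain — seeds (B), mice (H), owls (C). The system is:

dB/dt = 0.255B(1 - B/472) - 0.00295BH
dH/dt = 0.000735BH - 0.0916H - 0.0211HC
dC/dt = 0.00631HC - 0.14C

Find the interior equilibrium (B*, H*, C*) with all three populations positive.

From dC/dt = 0: 0.00631H* = 0.14, so H* = 22.2.
From dB/dt = 0: 0.255(1 - B*/472) = 0.00295·22.2, giving B* = 472·(1 - 0.257) = 351.
From dH/dt = 0: 0.000735·351 - 0.0916 = 0.0211C*, so C* = 0.166/0.0211 = 7.88.

B* ≈ 351, H* ≈ 22.2, C* ≈ 7.88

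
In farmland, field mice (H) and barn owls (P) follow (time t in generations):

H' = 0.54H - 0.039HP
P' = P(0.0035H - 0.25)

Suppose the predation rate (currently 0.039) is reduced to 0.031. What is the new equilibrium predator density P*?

At the interior fixed point, setting dH/dt = 0 with H > 0 fixes P* = (prey growth rate)/(HP coefficient) — independent of the other coefficients.
With the change, P* = 0.54/0.031 = 17.4; it rises from 13.8.

P* ≈ 17.4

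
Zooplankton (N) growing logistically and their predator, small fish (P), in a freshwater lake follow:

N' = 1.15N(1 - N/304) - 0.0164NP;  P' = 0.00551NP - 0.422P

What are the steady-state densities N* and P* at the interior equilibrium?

From dP/dt = 0 with P > 0: 0.00551N* = 0.422, so N* = 76.6.
Substitute into dN/dt = 0: 1.15(1 - 76.6/304) = 0.0164P*.
The bracket is 0.748, giving P* = 0.86/0.0164 = 52.5.

N* ≈ 76.6, P* ≈ 52.5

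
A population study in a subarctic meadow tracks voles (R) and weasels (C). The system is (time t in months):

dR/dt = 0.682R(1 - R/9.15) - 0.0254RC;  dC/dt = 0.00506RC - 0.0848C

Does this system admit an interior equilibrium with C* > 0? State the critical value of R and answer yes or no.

The predator equation gives dC/dt > 0 only when R > 0.0848/0.00506 = 16.8.
Without the predator, R → K = 9.15. Since 9.15 < 16.8, the predator cannot invade.

Threshold R = 16.8; K < 16.8, so no, the predator goes extinct.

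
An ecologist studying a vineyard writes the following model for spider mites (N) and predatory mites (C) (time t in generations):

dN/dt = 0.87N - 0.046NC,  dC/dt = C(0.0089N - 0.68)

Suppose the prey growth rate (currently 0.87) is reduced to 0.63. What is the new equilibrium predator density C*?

C* ≈ 13.7

At the interior fixed point, setting dN/dt = 0 with N > 0 fixes C* = (prey growth rate)/(NC coefficient) — independent of the other coefficients.
With the change, C* = 0.63/0.046 = 13.7; it falls from 18.9.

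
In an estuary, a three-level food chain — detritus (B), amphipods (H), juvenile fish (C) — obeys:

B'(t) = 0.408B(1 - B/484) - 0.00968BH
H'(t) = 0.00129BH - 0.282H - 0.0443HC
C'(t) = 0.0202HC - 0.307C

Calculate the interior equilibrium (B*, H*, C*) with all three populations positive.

B* ≈ 309, H* ≈ 15.2, C* ≈ 2.65

From dC/dt = 0: 0.0202H* = 0.307, so H* = 15.2.
From dB/dt = 0: 0.408(1 - B*/484) = 0.00968·15.2, giving B* = 484·(1 - 0.361) = 309.
From dH/dt = 0: 0.00129·309 - 0.282 = 0.0443C*, so C* = 0.117/0.0443 = 2.65.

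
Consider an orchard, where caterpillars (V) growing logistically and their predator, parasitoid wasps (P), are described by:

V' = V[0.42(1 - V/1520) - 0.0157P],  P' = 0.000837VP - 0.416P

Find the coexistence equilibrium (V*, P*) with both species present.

V* ≈ 497, P* ≈ 18

From dP/dt = 0 with P > 0: 0.000837V* = 0.416, so V* = 497.
Substitute into dV/dt = 0: 0.42(1 - 497/1520) = 0.0157P*.
The bracket is 0.673, giving P* = 0.283/0.0157 = 18.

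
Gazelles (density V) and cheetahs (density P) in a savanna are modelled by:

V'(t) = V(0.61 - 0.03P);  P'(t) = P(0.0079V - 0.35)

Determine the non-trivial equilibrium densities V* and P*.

V* ≈ 44.3, P* ≈ 20.3

Set dP/dt = 0 with P > 0: 0.0079V - 0.35 = 0, so V* = 0.35/0.0079 = 44.3.
Set dV/dt = 0 with V > 0: 0.61 - 0.03P = 0, so P* = 0.61/0.03 = 20.3.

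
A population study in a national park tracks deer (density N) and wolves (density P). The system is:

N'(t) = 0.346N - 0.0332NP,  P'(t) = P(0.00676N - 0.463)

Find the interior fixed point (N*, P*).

Set dP/dt = 0 with P > 0: 0.00676N - 0.463 = 0, so N* = 0.463/0.00676 = 68.5.
Set dN/dt = 0 with N > 0: 0.346 - 0.0332P = 0, so P* = 0.346/0.0332 = 10.4.

N* ≈ 68.5, P* ≈ 10.4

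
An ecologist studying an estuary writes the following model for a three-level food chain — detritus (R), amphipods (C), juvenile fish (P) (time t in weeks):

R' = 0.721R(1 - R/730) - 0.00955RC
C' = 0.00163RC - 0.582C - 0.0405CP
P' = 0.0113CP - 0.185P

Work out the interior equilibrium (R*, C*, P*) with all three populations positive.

R* ≈ 572, C* ≈ 16.4, P* ≈ 8.64

From dP/dt = 0: 0.0113C* = 0.185, so C* = 16.4.
From dR/dt = 0: 0.721(1 - R*/730) = 0.00955·16.4, giving R* = 730·(1 - 0.217) = 572.
From dC/dt = 0: 0.00163·572 - 0.582 = 0.0405P*, so P* = 0.35/0.0405 = 8.64.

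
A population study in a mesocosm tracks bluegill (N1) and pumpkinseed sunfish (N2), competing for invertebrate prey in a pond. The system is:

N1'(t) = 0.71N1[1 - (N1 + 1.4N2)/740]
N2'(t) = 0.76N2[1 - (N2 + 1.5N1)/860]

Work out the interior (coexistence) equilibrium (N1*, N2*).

N1* ≈ 422, N2* ≈ 227

Setting both brackets to zero gives the nullclines N1 + 1.4N2 = 740 and 1.5N1 + N2 = 860.
Substituting N2 = 860 - 1.5N1 into the first: N1(1 - 1.4·1.5) = 740 - 1.4·860.
So N1* = -464/-1.1 = 422, and then N2* = 860 - 1.5·422 = 227.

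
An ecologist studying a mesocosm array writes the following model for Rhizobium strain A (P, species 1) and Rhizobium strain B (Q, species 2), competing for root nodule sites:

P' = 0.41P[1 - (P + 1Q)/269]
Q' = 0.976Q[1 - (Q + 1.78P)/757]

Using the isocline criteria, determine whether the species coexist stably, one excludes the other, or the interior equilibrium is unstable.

species 2 excludes species 1

Compare the nullcline intercepts: K1/α12 = 269/1 = 269 < K2 = 757; K2/α21 = 757/1.78 = 425 > K1 = 269.
Since the inequalities point opposite ways, species 2 can invade but species 1 cannot.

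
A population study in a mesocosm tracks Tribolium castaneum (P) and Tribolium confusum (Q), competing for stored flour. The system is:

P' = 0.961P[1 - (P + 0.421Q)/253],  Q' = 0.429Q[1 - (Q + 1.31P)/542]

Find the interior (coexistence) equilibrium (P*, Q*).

Setting both brackets to zero gives the nullclines P + 0.421Q = 253 and 1.31P + Q = 542.
Substituting Q = 542 - 1.31P into the first: P(1 - 0.421·1.31) = 253 - 0.421·542.
So P* = 24.8/0.448 = 55.3, and then Q* = 542 - 1.31·55.3 = 470.

P* ≈ 55.3, Q* ≈ 470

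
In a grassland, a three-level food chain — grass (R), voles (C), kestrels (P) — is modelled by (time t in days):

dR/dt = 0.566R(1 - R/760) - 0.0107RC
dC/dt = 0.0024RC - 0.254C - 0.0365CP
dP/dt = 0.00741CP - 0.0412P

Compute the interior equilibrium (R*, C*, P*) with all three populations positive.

R* ≈ 680, C* ≈ 5.56, P* ≈ 37.8

From dP/dt = 0: 0.00741C* = 0.0412, so C* = 5.56.
From dR/dt = 0: 0.566(1 - R*/760) = 0.0107·5.56, giving R* = 760·(1 - 0.105) = 680.
From dC/dt = 0: 0.0024·680 - 0.254 = 0.0365P*, so P* = 1.38/0.0365 = 37.8.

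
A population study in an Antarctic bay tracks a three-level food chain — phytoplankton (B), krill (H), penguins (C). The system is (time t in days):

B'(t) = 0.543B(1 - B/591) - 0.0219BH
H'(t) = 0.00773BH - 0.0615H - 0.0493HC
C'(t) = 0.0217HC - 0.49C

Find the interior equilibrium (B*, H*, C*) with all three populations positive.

B* ≈ 52.8, H* ≈ 22.6, C* ≈ 7.03

From dC/dt = 0: 0.0217H* = 0.49, so H* = 22.6.
From dB/dt = 0: 0.543(1 - B*/591) = 0.0219·22.6, giving B* = 591·(1 - 0.911) = 52.8.
From dH/dt = 0: 0.00773·52.8 - 0.0615 = 0.0493C*, so C* = 0.346/0.0493 = 7.03.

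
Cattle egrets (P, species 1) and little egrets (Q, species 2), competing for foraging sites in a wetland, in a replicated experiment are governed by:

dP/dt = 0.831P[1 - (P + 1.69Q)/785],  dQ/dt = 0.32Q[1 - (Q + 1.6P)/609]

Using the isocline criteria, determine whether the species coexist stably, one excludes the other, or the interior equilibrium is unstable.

unstable coexistence (outcome depends on initial conditions)

Compare the nullcline intercepts: K1/α12 = 785/1.69 = 464 < K2 = 609; K2/α21 = 609/1.6 = 381 < K1 = 785.
Since both are reversed, neither can invade when rare; the interior point is a saddle.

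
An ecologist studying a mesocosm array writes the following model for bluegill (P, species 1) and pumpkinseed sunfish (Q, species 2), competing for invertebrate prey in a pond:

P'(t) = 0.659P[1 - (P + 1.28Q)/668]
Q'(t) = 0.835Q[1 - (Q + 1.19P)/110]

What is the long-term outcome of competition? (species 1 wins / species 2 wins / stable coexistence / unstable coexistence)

Compare the nullcline intercepts: K1/α12 = 668/1.28 = 522 > K2 = 110; K2/α21 = 110/1.19 = 92.4 < K1 = 668.
Since the inequalities point opposite ways, species 1 can invade but species 2 cannot.

species 1 excludes species 2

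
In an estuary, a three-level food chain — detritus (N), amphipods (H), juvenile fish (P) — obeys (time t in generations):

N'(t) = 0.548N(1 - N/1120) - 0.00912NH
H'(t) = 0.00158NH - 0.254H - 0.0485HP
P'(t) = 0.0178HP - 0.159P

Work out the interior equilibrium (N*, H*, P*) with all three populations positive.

From dP/dt = 0: 0.0178H* = 0.159, so H* = 8.93.
From dN/dt = 0: 0.548(1 - N*/1120) = 0.00912·8.93, giving N* = 1120·(1 - 0.149) = 954.
From dH/dt = 0: 0.00158·954 - 0.254 = 0.0485P*, so P* = 1.25/0.0485 = 25.8.

N* ≈ 954, H* ≈ 8.93, P* ≈ 25.8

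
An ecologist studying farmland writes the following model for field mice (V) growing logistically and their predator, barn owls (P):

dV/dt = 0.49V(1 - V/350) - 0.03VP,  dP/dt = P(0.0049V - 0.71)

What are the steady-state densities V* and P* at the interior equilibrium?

V* ≈ 145, P* ≈ 9.57

From dP/dt = 0 with P > 0: 0.0049V* = 0.71, so V* = 145.
Substitute into dV/dt = 0: 0.49(1 - 145/350) = 0.03P*.
The bracket is 0.586, giving P* = 0.287/0.03 = 9.57.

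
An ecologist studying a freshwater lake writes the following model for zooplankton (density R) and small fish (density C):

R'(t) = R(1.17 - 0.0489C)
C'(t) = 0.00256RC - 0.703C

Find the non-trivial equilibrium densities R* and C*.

Set dC/dt = 0 with C > 0: 0.00256R - 0.703 = 0, so R* = 0.703/0.00256 = 275.
Set dR/dt = 0 with R > 0: 1.17 - 0.0489C = 0, so C* = 1.17/0.0489 = 23.9.

R* ≈ 275, C* ≈ 23.9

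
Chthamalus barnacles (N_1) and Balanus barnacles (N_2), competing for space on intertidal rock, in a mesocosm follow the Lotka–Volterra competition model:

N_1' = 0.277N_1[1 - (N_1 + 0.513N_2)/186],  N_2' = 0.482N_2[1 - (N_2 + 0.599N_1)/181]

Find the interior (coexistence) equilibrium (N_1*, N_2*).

Setting both brackets to zero gives the nullclines N_1 + 0.513N_2 = 186 and 0.599N_1 + N_2 = 181.
Substituting N_2 = 181 - 0.599N_1 into the first: N_1(1 - 0.513·0.599) = 186 - 0.513·181.
So N_1* = 93.1/0.693 = 134, and then N_2* = 181 - 0.599·134 = 100.

N_1* ≈ 134, N_2* ≈ 100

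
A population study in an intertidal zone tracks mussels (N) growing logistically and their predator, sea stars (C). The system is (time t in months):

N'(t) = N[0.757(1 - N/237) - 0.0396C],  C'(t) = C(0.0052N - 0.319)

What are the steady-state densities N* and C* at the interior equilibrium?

From dC/dt = 0 with C > 0: 0.0052N* = 0.319, so N* = 61.3.
Substitute into dN/dt = 0: 0.757(1 - 61.3/237) = 0.0396C*.
The bracket is 0.741, giving C* = 0.561/0.0396 = 14.2.

N* ≈ 61.3, C* ≈ 14.2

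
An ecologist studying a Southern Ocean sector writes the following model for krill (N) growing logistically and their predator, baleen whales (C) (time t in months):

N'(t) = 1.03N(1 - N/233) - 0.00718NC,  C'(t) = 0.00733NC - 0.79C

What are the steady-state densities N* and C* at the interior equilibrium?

From dC/dt = 0 with C > 0: 0.00733N* = 0.79, so N* = 108.
Substitute into dN/dt = 0: 1.03(1 - 108/233) = 0.00718C*.
The bracket is 0.537, giving C* = 0.554/0.00718 = 77.1.

N* ≈ 108, C* ≈ 77.1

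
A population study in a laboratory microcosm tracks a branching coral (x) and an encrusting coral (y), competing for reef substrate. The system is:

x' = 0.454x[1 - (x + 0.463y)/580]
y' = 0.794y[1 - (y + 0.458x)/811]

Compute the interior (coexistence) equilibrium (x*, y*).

x* ≈ 260, y* ≈ 692

Setting both brackets to zero gives the nullclines x + 0.463y = 580 and 0.458x + y = 811.
Substituting y = 811 - 0.458x into the first: x(1 - 0.463·0.458) = 580 - 0.463·811.
So x* = 205/0.788 = 260, and then y* = 811 - 0.458·260 = 692.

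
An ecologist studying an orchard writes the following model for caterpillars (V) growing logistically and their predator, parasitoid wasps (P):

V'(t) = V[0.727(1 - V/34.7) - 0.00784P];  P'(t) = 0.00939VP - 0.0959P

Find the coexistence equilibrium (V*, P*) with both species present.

V* ≈ 10.2, P* ≈ 65.4

From dP/dt = 0 with P > 0: 0.00939V* = 0.0959, so V* = 10.2.
Substitute into dV/dt = 0: 0.727(1 - 10.2/34.7) = 0.00784P*.
The bracket is 0.706, giving P* = 0.513/0.00784 = 65.4.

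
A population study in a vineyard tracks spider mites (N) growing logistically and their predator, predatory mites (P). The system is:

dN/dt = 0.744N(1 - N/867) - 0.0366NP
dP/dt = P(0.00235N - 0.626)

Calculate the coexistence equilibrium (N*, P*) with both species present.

From dP/dt = 0 with P > 0: 0.00235N* = 0.626, so N* = 266.
Substitute into dN/dt = 0: 0.744(1 - 266/867) = 0.0366P*.
The bracket is 0.693, giving P* = 0.515/0.0366 = 14.1.

N* ≈ 266, P* ≈ 14.1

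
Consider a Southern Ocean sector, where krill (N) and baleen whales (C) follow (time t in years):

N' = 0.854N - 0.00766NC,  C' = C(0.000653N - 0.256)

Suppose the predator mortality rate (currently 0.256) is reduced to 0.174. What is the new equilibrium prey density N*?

At the interior fixed point, setting dC/dt = 0 with C > 0 fixes N* = (predator death rate)/(NC coefficient) — independent of the other coefficients.
With the change, N* = 0.174/0.000653 = 266; it falls from 392.

N* ≈ 266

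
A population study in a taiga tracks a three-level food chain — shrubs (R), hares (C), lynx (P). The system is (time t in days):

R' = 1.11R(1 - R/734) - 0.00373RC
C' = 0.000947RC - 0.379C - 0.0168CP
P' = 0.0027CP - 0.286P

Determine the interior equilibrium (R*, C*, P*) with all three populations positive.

From dP/dt = 0: 0.0027C* = 0.286, so C* = 106.
From dR/dt = 0: 1.11(1 - R*/734) = 0.00373·106, giving R* = 734·(1 - 0.356) = 473.
From dC/dt = 0: 0.000947·473 - 0.379 = 0.0168P*, so P* = 0.0687/0.0168 = 4.09.

R* ≈ 473, C* ≈ 106, P* ≈ 4.09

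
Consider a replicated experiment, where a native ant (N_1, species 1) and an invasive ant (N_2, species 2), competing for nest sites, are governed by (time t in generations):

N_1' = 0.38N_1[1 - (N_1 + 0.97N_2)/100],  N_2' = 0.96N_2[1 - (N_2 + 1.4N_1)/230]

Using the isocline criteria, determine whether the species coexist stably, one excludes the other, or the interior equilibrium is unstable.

species 2 excludes species 1

Compare the nullcline intercepts: K1/α12 = 100/0.97 = 103 < K2 = 230; K2/α21 = 230/1.4 = 164 > K1 = 100.
Since the inequalities point opposite ways, species 2 can invade but species 1 cannot.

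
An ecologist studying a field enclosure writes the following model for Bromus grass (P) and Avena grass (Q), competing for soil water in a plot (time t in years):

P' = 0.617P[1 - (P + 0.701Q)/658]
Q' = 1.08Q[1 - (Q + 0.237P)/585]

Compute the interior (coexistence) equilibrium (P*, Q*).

P* ≈ 297, Q* ≈ 515

Setting both brackets to zero gives the nullclines P + 0.701Q = 658 and 0.237P + Q = 585.
Substituting Q = 585 - 0.237P into the first: P(1 - 0.701·0.237) = 658 - 0.701·585.
So P* = 248/0.834 = 297, and then Q* = 585 - 0.237·297 = 515.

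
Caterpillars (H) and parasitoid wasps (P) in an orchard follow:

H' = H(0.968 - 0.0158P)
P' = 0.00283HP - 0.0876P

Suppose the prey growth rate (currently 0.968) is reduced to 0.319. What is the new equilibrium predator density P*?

P* ≈ 20.2

At the interior fixed point, setting dH/dt = 0 with H > 0 fixes P* = (prey growth rate)/(HP coefficient) — independent of the other coefficients.
With the change, P* = 0.319/0.0158 = 20.2; it falls from 61.3.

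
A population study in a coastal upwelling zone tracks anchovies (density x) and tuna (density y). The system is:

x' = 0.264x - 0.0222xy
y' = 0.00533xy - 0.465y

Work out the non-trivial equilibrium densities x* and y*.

Set dy/dt = 0 with y > 0: 0.00533x - 0.465 = 0, so x* = 0.465/0.00533 = 87.2.
Set dx/dt = 0 with x > 0: 0.264 - 0.0222y = 0, so y* = 0.264/0.0222 = 11.9.

x* ≈ 87.2, y* ≈ 11.9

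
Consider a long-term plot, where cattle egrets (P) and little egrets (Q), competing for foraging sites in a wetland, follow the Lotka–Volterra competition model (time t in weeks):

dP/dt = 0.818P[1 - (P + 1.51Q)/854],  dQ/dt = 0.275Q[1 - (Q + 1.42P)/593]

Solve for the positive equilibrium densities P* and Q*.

Setting both brackets to zero gives the nullclines P + 1.51Q = 854 and 1.42P + Q = 593.
Substituting Q = 593 - 1.42P into the first: P(1 - 1.51·1.42) = 854 - 1.51·593.
So P* = -41.4/-1.14 = 36.2, and then Q* = 593 - 1.42·36.2 = 542.

P* ≈ 36.2, Q* ≈ 542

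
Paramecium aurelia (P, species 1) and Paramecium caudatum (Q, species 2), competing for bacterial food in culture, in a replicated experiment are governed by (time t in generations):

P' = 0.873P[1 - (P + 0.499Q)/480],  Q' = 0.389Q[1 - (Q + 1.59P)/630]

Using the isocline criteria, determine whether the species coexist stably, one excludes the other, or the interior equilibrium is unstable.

Compare the nullcline intercepts: K1/α12 = 480/0.499 = 962 > K2 = 630; K2/α21 = 630/1.59 = 396 < K1 = 480.
Since the inequalities point opposite ways, species 1 can invade but species 2 cannot.

species 1 excludes species 2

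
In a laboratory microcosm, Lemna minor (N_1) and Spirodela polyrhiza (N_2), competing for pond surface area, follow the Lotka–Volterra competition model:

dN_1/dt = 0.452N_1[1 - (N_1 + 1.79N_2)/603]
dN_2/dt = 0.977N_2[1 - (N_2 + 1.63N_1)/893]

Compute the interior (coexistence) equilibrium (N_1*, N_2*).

Setting both brackets to zero gives the nullclines N_1 + 1.79N_2 = 603 and 1.63N_1 + N_2 = 893.
Substituting N_2 = 893 - 1.63N_1 into the first: N_1(1 - 1.79·1.63) = 603 - 1.79·893.
So N_1* = -995/-1.92 = 519, and then N_2* = 893 - 1.63·519 = 46.9.

N_1* ≈ 519, N_2* ≈ 46.9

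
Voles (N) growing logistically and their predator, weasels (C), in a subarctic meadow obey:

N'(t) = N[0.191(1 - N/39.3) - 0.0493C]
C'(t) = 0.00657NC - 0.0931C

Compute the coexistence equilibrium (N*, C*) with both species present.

From dC/dt = 0 with C > 0: 0.00657N* = 0.0931, so N* = 14.2.
Substitute into dN/dt = 0: 0.191(1 - 14.2/39.3) = 0.0493C*.
The bracket is 0.639, giving C* = 0.122/0.0493 = 2.48.

N* ≈ 14.2, C* ≈ 2.48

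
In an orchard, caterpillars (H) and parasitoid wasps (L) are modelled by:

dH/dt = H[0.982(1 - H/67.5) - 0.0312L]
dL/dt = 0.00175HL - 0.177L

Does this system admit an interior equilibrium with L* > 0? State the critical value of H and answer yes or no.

Threshold H = 101; K < 101, so no, the predator goes extinct.

The predator equation gives dL/dt > 0 only when H > 0.177/0.00175 = 101.
Without the predator, H → K = 67.5. Since 67.5 < 101, the predator cannot invade.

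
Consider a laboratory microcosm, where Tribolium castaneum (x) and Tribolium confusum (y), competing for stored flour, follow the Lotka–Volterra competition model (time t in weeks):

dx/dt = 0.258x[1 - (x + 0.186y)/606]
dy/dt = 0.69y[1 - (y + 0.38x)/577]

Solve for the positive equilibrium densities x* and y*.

Setting both brackets to zero gives the nullclines x + 0.186y = 606 and 0.38x + y = 577.
Substituting y = 577 - 0.38x into the first: x(1 - 0.186·0.38) = 606 - 0.186·577.
So x* = 499/0.929 = 537, and then y* = 577 - 0.38·537 = 373.

x* ≈ 537, y* ≈ 373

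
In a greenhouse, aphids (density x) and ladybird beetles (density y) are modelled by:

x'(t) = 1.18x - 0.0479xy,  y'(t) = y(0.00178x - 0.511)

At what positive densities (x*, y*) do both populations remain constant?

Set dy/dt = 0 with y > 0: 0.00178x - 0.511 = 0, so x* = 0.511/0.00178 = 287.
Set dx/dt = 0 with x > 0: 1.18 - 0.0479y = 0, so y* = 1.18/0.0479 = 24.6.

x* ≈ 287, y* ≈ 24.6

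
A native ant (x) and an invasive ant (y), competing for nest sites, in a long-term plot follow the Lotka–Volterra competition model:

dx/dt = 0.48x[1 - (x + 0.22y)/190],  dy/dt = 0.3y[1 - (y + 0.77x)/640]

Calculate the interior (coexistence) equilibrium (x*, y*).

Setting both brackets to zero gives the nullclines x + 0.22y = 190 and 0.77x + y = 640.
Substituting y = 640 - 0.77x into the first: x(1 - 0.22·0.77) = 190 - 0.22·640.
So x* = 49.2/0.831 = 59.2, and then y* = 640 - 0.77·59.2 = 594.

x* ≈ 59.2, y* ≈ 594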